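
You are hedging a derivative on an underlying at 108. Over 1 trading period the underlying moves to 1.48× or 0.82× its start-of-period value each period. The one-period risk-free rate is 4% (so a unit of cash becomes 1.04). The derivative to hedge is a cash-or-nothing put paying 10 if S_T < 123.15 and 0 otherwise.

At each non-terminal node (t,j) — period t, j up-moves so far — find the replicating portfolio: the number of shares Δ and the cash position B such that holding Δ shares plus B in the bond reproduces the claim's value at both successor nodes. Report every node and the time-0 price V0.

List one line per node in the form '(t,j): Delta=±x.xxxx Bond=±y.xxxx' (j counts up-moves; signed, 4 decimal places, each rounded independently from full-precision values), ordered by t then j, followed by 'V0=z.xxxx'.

(0,0): Delta=-0.1403 Bond=21.5618
V0=6.4103

No-arbitrage ⇒ martingale measure with p* = (R−d)/(u−d) = 0.3333.
Terminal values V(1,·): V(1,0)=10.0000, V(1,1)=0.0000
Node (0,0) S=108.0000: V=(p*·0.0000+(1−p*)·10.0000)/1.04=6.4103; Δ=(0.0000−10.0000)/(159.8400−88.5600)=-0.1403; B=V−Δ·S=21.5618
Self-financing check: at every node Δ·S+B equals the discounted successor values.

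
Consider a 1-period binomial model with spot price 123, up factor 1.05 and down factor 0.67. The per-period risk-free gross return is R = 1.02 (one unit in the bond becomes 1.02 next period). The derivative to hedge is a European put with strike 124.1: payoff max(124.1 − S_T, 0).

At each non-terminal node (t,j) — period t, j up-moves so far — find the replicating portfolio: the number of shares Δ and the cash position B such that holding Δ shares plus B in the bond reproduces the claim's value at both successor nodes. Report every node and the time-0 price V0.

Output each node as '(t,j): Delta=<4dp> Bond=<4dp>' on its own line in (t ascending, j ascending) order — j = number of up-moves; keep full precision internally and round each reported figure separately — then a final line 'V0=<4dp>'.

(0,0): Delta=-0.8920 Bond=112.9373
V0=3.2268

Risk-neutral probability p* = (R−d)/(u−d) = (1.02−0.67)/(1.05−0.67) = 0.9211.
Terminal payoffs: V(1,0)=41.6900, V(1,1)=0.0000
(0,0): S=123.0000. Δ = (V_up−V_dn)/(S_up−S_dn) = (0.0000−41.6900)/(129.1500−82.4100) = -0.8920. V = [p*·0.0000 + (1−p*)·41.6900]/1.02 = 3.2268. B = V − Δ·S = 112.9373.
Root portfolio cost Δ·123+B reproduces V0=3.2268.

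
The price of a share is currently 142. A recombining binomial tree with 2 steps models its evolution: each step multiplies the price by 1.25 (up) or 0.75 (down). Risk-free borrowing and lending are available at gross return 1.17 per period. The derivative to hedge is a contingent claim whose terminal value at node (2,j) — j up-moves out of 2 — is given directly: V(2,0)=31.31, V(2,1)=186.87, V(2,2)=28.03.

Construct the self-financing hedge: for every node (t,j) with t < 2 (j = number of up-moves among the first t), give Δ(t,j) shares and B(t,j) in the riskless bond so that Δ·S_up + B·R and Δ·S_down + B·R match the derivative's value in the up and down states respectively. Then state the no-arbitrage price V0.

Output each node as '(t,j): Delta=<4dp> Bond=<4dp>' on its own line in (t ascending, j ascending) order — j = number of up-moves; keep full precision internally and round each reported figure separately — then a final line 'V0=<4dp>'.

(0,0): Delta=-1.3066 Bond=237.2594
(1,0): Delta=2.9213 Bond=-172.6752
(1,1): Delta=-1.7897 Bond=363.3590
V0=51.7278

Since d<R<u, set p* = (R−d)/(u−d) = 0.8400; price each node as the discounted p*-expectation of its children.
At expiry t=2: V(2,0)=31.3100, V(2,1)=186.8700, V(2,2)=28.0300
(1,0): S=106.5000. Δ = (V_up−V_dn)/(S_up−S_dn) = (186.8700−31.3100)/(133.1250−79.8750) = 2.9213. V = [p*·186.8700 + (1−p*)·31.3100]/1.17 = 138.4448. B = V − Δ·S = -172.6752.
(1,1): S=177.5000. Δ = (V_up−V_dn)/(S_up−S_dn) = (28.0300−186.8700)/(221.8750−133.1250) = -1.7897. V = [p*·28.0300 + (1−p*)·186.8700]/1.17 = 45.6790. B = V − Δ·S = 363.3590.
(0,0): S=142.0000. Δ = (V_up−V_dn)/(S_up−S_dn) = (45.6790−138.4448)/(177.5000−106.5000) = -1.3066. V = [p*·45.6790 + (1−p*)·138.4448]/1.17 = 51.7278. B = V − Δ·S = 237.2594.
Each (Δ,B) replicates both successor values, so the strategy is self-financing and V0 is arbitrage-free.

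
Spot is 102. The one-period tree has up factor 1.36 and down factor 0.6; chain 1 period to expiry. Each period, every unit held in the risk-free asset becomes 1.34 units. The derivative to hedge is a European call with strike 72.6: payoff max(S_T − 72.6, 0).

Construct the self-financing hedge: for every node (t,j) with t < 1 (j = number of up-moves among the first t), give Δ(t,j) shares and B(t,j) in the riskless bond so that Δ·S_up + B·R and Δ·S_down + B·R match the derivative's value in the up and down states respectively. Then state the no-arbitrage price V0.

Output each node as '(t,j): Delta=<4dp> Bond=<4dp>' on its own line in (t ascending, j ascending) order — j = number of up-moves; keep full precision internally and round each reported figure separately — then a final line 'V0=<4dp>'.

Under the risk-neutral measure, an up-move has probability p* = (R−d)/(u−d) = 0.9737 and values discount at R = 1.34.
At expiry t=1: V(1,0)=0.0000, V(1,1)=66.1200
  t=0,j=0: stock 102.0000 → up 138.7200 (V=66.1200), down 61.2000 (V=0.0000). Price 48.0448; hedge Δ=0.8529, bond B=-38.9552.
Check: Δ(0,0)·S0 + B(0,0) = 48.0448 = V0.

(0,0): Delta=0.8529 Bond=-38.9552
V0=48.0448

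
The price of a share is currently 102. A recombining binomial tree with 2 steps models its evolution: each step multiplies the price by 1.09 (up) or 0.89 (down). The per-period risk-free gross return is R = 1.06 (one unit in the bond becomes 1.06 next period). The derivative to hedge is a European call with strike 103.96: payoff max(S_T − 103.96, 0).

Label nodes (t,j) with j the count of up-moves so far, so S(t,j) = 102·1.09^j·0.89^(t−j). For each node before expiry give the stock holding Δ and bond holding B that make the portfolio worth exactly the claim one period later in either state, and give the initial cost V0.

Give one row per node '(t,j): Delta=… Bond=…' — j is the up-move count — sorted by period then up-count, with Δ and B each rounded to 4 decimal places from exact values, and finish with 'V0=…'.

Risk-neutral probability p* = (R−d)/(u−d) = (1.06−0.89)/(1.09−0.89) = 0.8500.
At expiry t=2: V(2,0)=0.0000, V(2,1)=0.0000, V(2,2)=17.2262
Node (1,0) S=90.7800: V=(p*·0.0000+(1−p*)·0.0000)/1.06=0.0000; Δ=(0.0000−0.0000)/(98.9502−80.7942)=0.0000; B=V−Δ·S=0.0000
Node (1,1) S=111.1800: V=(p*·17.2262+(1−p*)·0.0000)/1.06=13.8135; Δ=(17.2262−0.0000)/(121.1862−98.9502)=0.7747; B=V−Δ·S=-72.3175
Node (0,0) S=102.0000: V=(p*·13.8135+(1−p*)·0.0000)/1.06=11.0768; Δ=(13.8135−0.0000)/(111.1800−90.7800)=0.6771; B=V−Δ·S=-57.9905
The time-0 hedge costs 11.0768, which is the no-arbitrage price.

(0,0): Delta=0.6771 Bond=-57.9905
(1,0): Delta=0.0000 Bond=0.0000
(1,1): Delta=0.7747 Bond=-72.3175
V0=11.0768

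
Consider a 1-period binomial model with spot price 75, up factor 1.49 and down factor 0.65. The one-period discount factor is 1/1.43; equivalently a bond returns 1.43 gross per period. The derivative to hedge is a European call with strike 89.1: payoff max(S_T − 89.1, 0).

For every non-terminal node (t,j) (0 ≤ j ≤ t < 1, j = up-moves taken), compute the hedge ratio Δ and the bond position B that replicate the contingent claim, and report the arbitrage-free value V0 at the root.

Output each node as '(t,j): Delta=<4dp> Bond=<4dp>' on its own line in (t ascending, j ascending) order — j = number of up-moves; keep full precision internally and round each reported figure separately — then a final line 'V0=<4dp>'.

Under the risk-neutral measure, an up-move has probability p* = (R−d)/(u−d) = 0.9286 and values discount at R = 1.43.
Terminal payoffs: V(1,0)=0.0000, V(1,1)=22.6500
(0,0): S=75.0000. Δ = (V_up−V_dn)/(S_up−S_dn) = (22.6500−0.0000)/(111.7500−48.7500) = 0.3595. V = [p*·22.6500 + (1−p*)·0.0000]/1.43 = 14.7078. B = V − Δ·S = -12.2565.
The time-0 hedge costs 14.7078, which is the no-arbitrage price.

(0,0): Delta=0.3595 Bond=-12.2565
V0=14.7078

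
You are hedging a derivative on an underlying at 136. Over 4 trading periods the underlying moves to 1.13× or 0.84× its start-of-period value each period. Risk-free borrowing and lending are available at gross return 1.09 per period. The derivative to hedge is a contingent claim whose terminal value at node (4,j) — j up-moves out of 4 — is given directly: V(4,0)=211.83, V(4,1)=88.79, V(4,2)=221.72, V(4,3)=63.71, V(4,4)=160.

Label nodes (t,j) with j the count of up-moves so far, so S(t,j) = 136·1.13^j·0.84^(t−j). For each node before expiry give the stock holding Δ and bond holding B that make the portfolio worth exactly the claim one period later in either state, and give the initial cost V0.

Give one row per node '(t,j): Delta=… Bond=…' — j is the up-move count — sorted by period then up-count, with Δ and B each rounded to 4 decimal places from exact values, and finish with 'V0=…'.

(0,0): Delta=0.3782 Bond=41.0699
(1,0): Delta=-2.2397 Bond=343.8277
(1,1): Delta=0.6895 Bond=-3.0837
(2,0): Delta=3.2184 Bond=-148.9869
(2,1): Delta=-2.8888 Bond=458.5736
(2,2): Delta=1.1151 Bond=-77.2708
(3,0): Delta=-5.2635 Bond=521.3043
(3,1): Delta=4.2272 Bond=-271.7877
(3,2): Delta=-3.7352 Bond=623.3065
(3,3): Delta=1.6920 Bond=-197.4302
V0=92.5026

The replicating-portfolio and risk-neutral prices coincide; use p* = (1.09−0.84)/(1.13−0.84) = 0.8621 for the latter.
Payoff layer (t=4): V(4,0)=211.8300, V(4,1)=88.7900, V(4,2)=221.7200, V(4,3)=63.7100, V(4,4)=160.0000
Node (3,0) S=80.6077: V=(p*·88.7900+(1−p*)·211.8300)/1.09=97.0285; Δ=(88.7900−211.8300)/(91.0868−67.7105)=-5.2635; B=V−Δ·S=521.3043
Node (3,1) S=108.4366: V=(p*·221.7200+(1−p*)·88.7900)/1.09=186.5916; Δ=(221.7200−88.7900)/(122.5334−91.0868)=4.2272; B=V−Δ·S=-271.7877
Node (3,2) S=145.8731: V=(p*·63.7100+(1−p*)·221.7200)/1.09=78.4445; Δ=(63.7100−221.7200)/(164.8366−122.5334)=-3.7352; B=V−Δ·S=623.3065
Node (3,3) S=196.2340: V=(p*·160.0000+(1−p*)·63.7100)/1.09=134.6042; Δ=(160.0000−63.7100)/(221.7444−164.8366)=1.6920; B=V−Δ·S=-197.4302
Node (2,0) S=95.9616: V=(p*·186.5916+(1−p*)·97.0285)/1.09=159.8514; Δ=(186.5916−97.0285)/(108.4366−80.6077)=3.2184; B=V−Δ·S=-148.9869
Node (2,1) S=129.0912: V=(p*·78.4445+(1−p*)·186.5916)/1.09=85.6526; Δ=(78.4445−186.5916)/(145.8731−108.4366)=-2.8888; B=V−Δ·S=458.5736
Node (2,2) S=173.6584: V=(p*·134.6042+(1−p*)·78.4445)/1.09=116.3835; Δ=(134.6042−78.4445)/(196.2340−145.8731)=1.1151; B=V−Δ·S=-77.2708
Node (1,0) S=114.2400: V=(p*·85.6526+(1−p*)·159.8514)/1.09=87.9696; Δ=(85.6526−159.8514)/(129.0912−95.9616)=-2.2397; B=V−Δ·S=343.8277
Node (1,1) S=153.6800: V=(p*·116.3835+(1−p*)·85.6526)/1.09=102.8851; Δ=(116.3835−85.6526)/(173.6584−129.0912)=0.6895; B=V−Δ·S=-3.0837
Node (0,0) S=136.0000: V=(p*·102.8851+(1−p*)·87.9696)/1.09=92.5026; Δ=(102.8851−87.9696)/(153.6800−114.2400)=0.3782; B=V−Δ·S=41.0699
The time-0 hedge costs 92.5026, which is the no-arbitrage price.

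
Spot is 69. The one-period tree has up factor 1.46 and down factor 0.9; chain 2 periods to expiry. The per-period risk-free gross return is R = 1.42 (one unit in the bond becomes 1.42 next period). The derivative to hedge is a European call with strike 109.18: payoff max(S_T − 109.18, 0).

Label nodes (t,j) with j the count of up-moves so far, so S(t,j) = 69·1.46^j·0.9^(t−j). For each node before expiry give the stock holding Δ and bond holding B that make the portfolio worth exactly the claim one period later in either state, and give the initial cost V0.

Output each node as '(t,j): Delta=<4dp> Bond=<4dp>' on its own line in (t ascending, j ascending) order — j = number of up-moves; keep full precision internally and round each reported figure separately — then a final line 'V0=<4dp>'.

(0,0): Delta=0.6414 Bond=-28.0503
(1,0): Delta=0.0000 Bond=0.0000
(1,1): Delta=0.6718 Bond=-42.8953
V0=16.2068

The replicating-portfolio and risk-neutral prices coincide; use p* = (1.42−0.9)/(1.46−0.9) = 0.9286 for the latter.
Payoff layer (t=2): V(2,0)=0.0000, V(2,1)=0.0000, V(2,2)=37.9004
  t=1,j=0: stock 62.1000 → up 90.6660 (V=0.0000), down 55.8900 (V=0.0000). Price 0.0000; hedge Δ=0.0000, bond B=0.0000.
  t=1,j=1: stock 100.7400 → up 147.0804 (V=37.9004), down 90.6660 (V=0.0000). Price 24.7840; hedge Δ=0.6718, bond B=-42.8953.
  t=0,j=0: stock 69.0000 → up 100.7400 (V=24.7840), down 62.1000 (V=0.0000). Price 16.2068; hedge Δ=0.6414, bond B=-28.0503.
Self-financing check: at every node Δ·S+B equals the discounted successor values.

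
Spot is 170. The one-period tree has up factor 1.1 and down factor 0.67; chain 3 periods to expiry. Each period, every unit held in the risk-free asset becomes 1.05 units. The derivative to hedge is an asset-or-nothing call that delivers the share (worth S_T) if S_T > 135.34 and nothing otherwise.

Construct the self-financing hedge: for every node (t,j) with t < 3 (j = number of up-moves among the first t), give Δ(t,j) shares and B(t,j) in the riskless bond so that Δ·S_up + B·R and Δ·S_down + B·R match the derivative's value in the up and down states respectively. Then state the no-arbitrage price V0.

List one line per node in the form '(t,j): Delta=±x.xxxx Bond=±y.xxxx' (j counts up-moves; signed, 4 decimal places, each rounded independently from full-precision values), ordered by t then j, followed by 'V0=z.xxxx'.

Since d<R<u, set p* = (R−d)/(u−d) = 0.8837; price each node as the discounted p*-expectation of its children.
Terminal payoffs: V(3,0)=0.0000, V(3,1)=0.0000, V(3,2)=137.8190, V(3,3)=226.2700
Node (2,0) S=76.3130: V=(p*·0.0000+(1−p*)·0.0000)/1.05=0.0000; Δ=(0.0000−0.0000)/(83.9443−51.1297)=0.0000; B=V−Δ·S=0.0000
Node (2,1) S=125.2900: V=(p*·137.8190+(1−p*)·0.0000)/1.05=115.9938; Δ=(137.8190−0.0000)/(137.8190−83.9443)=2.5581; B=V−Δ·S=-204.5155
Node (2,2) S=205.7000: V=(p*·226.2700+(1−p*)·137.8190)/1.05=205.7000; Δ=(226.2700−137.8190)/(226.2700−137.8190)=1.0000; B=V−Δ·S=0.0000
Node (1,0) S=113.9000: V=(p*·115.9938+(1−p*)·0.0000)/1.05=97.6249; Δ=(115.9938−0.0000)/(125.2900−76.3130)=2.3683; B=V−Δ·S=-172.1282
Node (1,1) S=187.0000: V=(p*·205.7000+(1−p*)·115.9938)/1.05=185.9705; Δ=(205.7000−115.9938)/(205.7000−125.2900)=1.1156; B=V−Δ·S=-22.6484
Node (0,0) S=170.0000: V=(p*·185.9705+(1−p*)·97.6249)/1.05=167.3312; Δ=(185.9705−97.6249)/(187.0000−113.9000)=1.2086; B=V−Δ·S=-38.1236
Each (Δ,B) replicates both successor values, so the strategy is self-financing and V0 is arbitrage-free.

(0,0): Delta=1.2086 Bond=-38.1236
(1,0): Delta=2.3683 Bond=-172.1282
(1,1): Delta=1.1156 Bond=-22.6484
(2,0): Delta=0.0000 Bond=0.0000
(2,1): Delta=2.5581 Bond=-204.5155
(2,2): Delta=1.0000 Bond=0.0000
V0=167.3312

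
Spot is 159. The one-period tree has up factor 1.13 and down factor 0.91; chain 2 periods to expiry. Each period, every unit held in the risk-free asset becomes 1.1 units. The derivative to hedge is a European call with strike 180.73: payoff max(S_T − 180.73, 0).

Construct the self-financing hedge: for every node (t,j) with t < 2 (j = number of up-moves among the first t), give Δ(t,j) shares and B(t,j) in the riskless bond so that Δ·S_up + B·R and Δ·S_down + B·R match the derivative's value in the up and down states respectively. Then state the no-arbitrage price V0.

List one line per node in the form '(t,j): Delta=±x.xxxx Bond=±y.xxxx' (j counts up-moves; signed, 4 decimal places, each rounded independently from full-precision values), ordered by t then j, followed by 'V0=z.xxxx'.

(0,0): Delta=0.5005 Bond=-65.8283
(1,0): Delta=0.0000 Bond=0.0000
(1,1): Delta=0.5641 Bond=-83.8445
V0=13.7444

Since d<R<u, set p* = (R−d)/(u−d) = 0.8636; price each node as the discounted p*-expectation of its children.
Payoff layer (t=2): V(2,0)=0.0000, V(2,1)=0.0000, V(2,2)=22.2971
  t=1,j=0: stock 144.6900 → up 163.4997 (V=0.0000), down 131.6679 (V=0.0000). Price 0.0000; hedge Δ=0.0000, bond B=0.0000.
  t=1,j=1: stock 179.6700 → up 203.0271 (V=22.2971), down 163.4997 (V=0.0000). Price 17.5060; hedge Δ=0.5641, bond B=-83.8445.
  t=0,j=0: stock 159.0000 → up 179.6700 (V=17.5060), down 144.6900 (V=0.0000). Price 13.7444; hedge Δ=0.5005, bond B=-65.8283.
Check: Δ(0,0)·S0 + B(0,0) = 13.7444 = V0.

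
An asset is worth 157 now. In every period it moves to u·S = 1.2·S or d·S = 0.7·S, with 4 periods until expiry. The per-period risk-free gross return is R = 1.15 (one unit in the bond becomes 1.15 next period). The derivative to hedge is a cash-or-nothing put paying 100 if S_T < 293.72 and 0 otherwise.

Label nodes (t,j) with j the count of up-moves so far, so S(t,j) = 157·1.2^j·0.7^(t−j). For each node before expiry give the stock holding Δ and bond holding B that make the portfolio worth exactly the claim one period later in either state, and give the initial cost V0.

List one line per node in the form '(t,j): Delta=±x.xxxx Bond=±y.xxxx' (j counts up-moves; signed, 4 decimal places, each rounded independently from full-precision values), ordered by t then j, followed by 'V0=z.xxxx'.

No-arbitrage ⇒ martingale measure with p* = (R−d)/(u−d) = 0.9000.
Terminal values V(4,·): V(4,0)=100.0000, V(4,1)=100.0000, V(4,2)=100.0000, V(4,3)=100.0000, V(4,4)=0.0000
Node (3,0) S=53.8510: V=(p*·100.0000+(1−p*)·100.0000)/1.15=86.9565; Δ=(100.0000−100.0000)/(64.6212−37.6957)=0.0000; B=V−Δ·S=86.9565
Node (3,1) S=92.3160: V=(p*·100.0000+(1−p*)·100.0000)/1.15=86.9565; Δ=(100.0000−100.0000)/(110.7792−64.6212)=0.0000; B=V−Δ·S=86.9565
Node (3,2) S=158.2560: V=(p*·100.0000+(1−p*)·100.0000)/1.15=86.9565; Δ=(100.0000−100.0000)/(189.9072−110.7792)=0.0000; B=V−Δ·S=86.9565
Node (3,3) S=271.2960: V=(p*·0.0000+(1−p*)·100.0000)/1.15=8.6957; Δ=(0.0000−100.0000)/(325.5552−189.9072)=-0.7372; B=V−Δ·S=208.6957
Node (2,0) S=76.9300: V=(p*·86.9565+(1−p*)·86.9565)/1.15=75.6144; Δ=(86.9565−86.9565)/(92.3160−53.8510)=0.0000; B=V−Δ·S=75.6144
Node (2,1) S=131.8800: V=(p*·86.9565+(1−p*)·86.9565)/1.15=75.6144; Δ=(86.9565−86.9565)/(158.2560−92.3160)=0.0000; B=V−Δ·S=75.6144
Node (2,2) S=226.0800: V=(p*·8.6957+(1−p*)·86.9565)/1.15=14.3667; Δ=(8.6957−86.9565)/(271.2960−158.2560)=-0.6923; B=V−Δ·S=170.8885
Node (1,0) S=109.9000: V=(p*·75.6144+(1−p*)·75.6144)/1.15=65.7516; Δ=(75.6144−75.6144)/(131.8800−76.9300)=0.0000; B=V−Δ·S=65.7516
Node (1,1) S=188.4000: V=(p*·14.3667+(1−p*)·75.6144)/1.15=17.8187; Δ=(14.3667−75.6144)/(226.0800−131.8800)=-0.6502; B=V−Δ·S=140.3140
Node (0,0) S=157.0000: V=(p*·17.8187+(1−p*)·65.7516)/1.15=19.6626; Δ=(17.8187−65.7516)/(188.4000−109.9000)=-0.6106; B=V−Δ·S=115.5285
Each (Δ,B) replicates both successor values, so the strategy is self-financing and V0 is arbitrage-free.

(0,0): Delta=-0.6106 Bond=115.5285
(1,0): Delta=0.0000 Bond=65.7516
(1,1): Delta=-0.6502 Bond=140.3140
(2,0): Delta=0.0000 Bond=75.6144
(2,1): Delta=0.0000 Bond=75.6144
(2,2): Delta=-0.6923 Bond=170.8885
(3,0): Delta=0.0000 Bond=86.9565
(3,1): Delta=0.0000 Bond=86.9565
(3,2): Delta=0.0000 Bond=86.9565
(3,3): Delta=-0.7372 Bond=208.6957
V0=19.6626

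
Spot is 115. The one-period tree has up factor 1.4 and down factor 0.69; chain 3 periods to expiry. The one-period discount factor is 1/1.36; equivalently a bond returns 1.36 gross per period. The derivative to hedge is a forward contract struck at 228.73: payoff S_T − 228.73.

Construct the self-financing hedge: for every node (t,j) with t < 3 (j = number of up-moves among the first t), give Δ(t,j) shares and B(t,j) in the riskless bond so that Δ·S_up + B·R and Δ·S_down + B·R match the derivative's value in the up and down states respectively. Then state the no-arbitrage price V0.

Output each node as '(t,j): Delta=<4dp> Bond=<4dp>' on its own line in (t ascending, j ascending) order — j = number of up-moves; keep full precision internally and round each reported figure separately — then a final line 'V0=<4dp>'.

Since d<R<u, set p* = (R−d)/(u−d) = 0.9437; price each node as the discounted p*-expectation of its children.
Terminal payoffs: V(3,0)=-190.9515, V(3,1)=-152.0779, V(3,2)=-73.2040, V(3,3)=86.8300
Node (2,0) S=54.7515: V=(p*·-152.0779+(1−p*)·-190.9515)/1.36=-113.4323; Δ=(-152.0779−-190.9515)/(76.6521−37.7785)=1.0000; B=V−Δ·S=-168.1838
Node (2,1) S=111.0900: V=(p*·-73.2040+(1−p*)·-152.0779)/1.36=-57.0938; Δ=(-73.2040−-152.0779)/(155.5260−76.6521)=1.0000; B=V−Δ·S=-168.1838
Node (2,2) S=225.4000: V=(p*·86.8300+(1−p*)·-73.2040)/1.36=57.2162; Δ=(86.8300−-73.2040)/(315.5600−155.5260)=1.0000; B=V−Δ·S=-168.1838
Node (1,0) S=79.3500: V=(p*·-57.0938+(1−p*)·-113.4323)/1.36=-44.3146; Δ=(-57.0938−-113.4323)/(111.0900−54.7515)=1.0000; B=V−Δ·S=-123.6646
Node (1,1) S=161.0000: V=(p*·57.2162+(1−p*)·-57.0938)/1.36=37.3354; Δ=(57.2162−-57.0938)/(225.4000−111.0900)=1.0000; B=V−Δ·S=-123.6646
Node (0,0) S=115.0000: V=(p*·37.3354+(1−p*)·-44.3146)/1.36=24.0702; Δ=(37.3354−-44.3146)/(161.0000−79.3500)=1.0000; B=V−Δ·S=-90.9298
Each (Δ,B) replicates both successor values, so the strategy is self-financing and V0 is arbitrage-free.

(0,0): Delta=1.0000 Bond=-90.9298
(1,0): Delta=1.0000 Bond=-123.6646
(1,1): Delta=1.0000 Bond=-123.6646
(2,0): Delta=1.0000 Bond=-168.1838
(2,1): Delta=1.0000 Bond=-168.1838
(2,2): Delta=1.0000 Bond=-168.1838
V0=24.0702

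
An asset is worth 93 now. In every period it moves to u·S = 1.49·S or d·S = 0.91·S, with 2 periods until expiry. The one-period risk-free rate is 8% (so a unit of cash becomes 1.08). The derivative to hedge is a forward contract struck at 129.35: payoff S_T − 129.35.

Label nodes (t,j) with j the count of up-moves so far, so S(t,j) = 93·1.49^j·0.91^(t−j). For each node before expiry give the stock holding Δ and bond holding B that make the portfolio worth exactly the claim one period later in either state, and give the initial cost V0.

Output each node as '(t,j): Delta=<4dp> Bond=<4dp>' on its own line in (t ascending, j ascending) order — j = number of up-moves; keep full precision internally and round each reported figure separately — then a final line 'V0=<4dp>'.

(0,0): Delta=1.0000 Bond=-110.8968
(1,0): Delta=1.0000 Bond=-119.7685
(1,1): Delta=1.0000 Bond=-119.7685
V0=-17.8968

Under the risk-neutral measure, an up-move has probability p* = (R−d)/(u−d) = 0.2931 and values discount at R = 1.08.
Terminal values V(2,·): V(2,0)=-52.3367, V(2,1)=-3.2513, V(2,2)=77.1193
Node (1,0) S=84.6300: V=(p*·-3.2513+(1−p*)·-52.3367)/1.08=-35.1385; Δ=(-3.2513−-52.3367)/(126.0987−77.0133)=1.0000; B=V−Δ·S=-119.7685
Node (1,1) S=138.5700: V=(p*·77.1193+(1−p*)·-3.2513)/1.08=18.8015; Δ=(77.1193−-3.2513)/(206.4693−126.0987)=1.0000; B=V−Δ·S=-119.7685
Node (0,0) S=93.0000: V=(p*·18.8015+(1−p*)·-35.1385)/1.08=-17.8968; Δ=(18.8015−-35.1385)/(138.5700−84.6300)=1.0000; B=V−Δ·S=-110.8968
Each (Δ,B) replicates both successor values, so the strategy is self-financing and V0 is arbitrage-free.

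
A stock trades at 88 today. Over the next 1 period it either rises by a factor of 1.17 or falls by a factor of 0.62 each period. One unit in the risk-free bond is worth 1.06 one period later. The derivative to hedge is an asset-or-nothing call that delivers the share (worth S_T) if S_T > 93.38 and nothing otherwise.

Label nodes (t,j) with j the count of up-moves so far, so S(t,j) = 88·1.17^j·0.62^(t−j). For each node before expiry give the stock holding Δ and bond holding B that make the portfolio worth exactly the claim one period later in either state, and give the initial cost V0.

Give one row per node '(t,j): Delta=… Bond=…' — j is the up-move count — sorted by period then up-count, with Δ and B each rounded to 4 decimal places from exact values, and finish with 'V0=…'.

(0,0): Delta=2.1273 Bond=-109.4943
V0=77.7057

Since d<R<u, set p* = (R−d)/(u−d) = 0.8000; price each node as the discounted p*-expectation of its children.
Payoff layer (t=1): V(1,0)=0.0000, V(1,1)=102.9600
Node (0,0) S=88.0000: V=(p*·102.9600+(1−p*)·0.0000)/1.06=77.7057; Δ=(102.9600−0.0000)/(102.9600−54.5600)=2.1273; B=V−Δ·S=-109.4943
The time-0 hedge costs 77.7057, which is the no-arbitrage price.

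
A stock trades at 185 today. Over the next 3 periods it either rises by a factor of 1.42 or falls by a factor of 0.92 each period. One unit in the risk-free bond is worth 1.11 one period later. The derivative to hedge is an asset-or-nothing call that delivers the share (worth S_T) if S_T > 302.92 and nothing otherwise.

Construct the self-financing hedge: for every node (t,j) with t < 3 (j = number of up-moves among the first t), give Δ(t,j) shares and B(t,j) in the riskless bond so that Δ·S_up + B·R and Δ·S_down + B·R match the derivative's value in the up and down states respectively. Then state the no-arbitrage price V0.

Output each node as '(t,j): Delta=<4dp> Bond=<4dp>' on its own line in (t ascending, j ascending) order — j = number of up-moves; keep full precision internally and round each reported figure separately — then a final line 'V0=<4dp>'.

(0,0): Delta=1.6552 Bond=-217.5657
(1,0): Delta=1.3806 Bond=-194.7564
(1,1): Delta=1.9455 Bond=-317.7604
(2,0): Delta=0.0000 Bond=0.0000
(2,1): Delta=2.8400 Bond=-568.8937
(2,2): Delta=1.0000 Bond=0.0000
V0=88.6510

Since d<R<u, set p* = (R−d)/(u−d) = 0.3800; price each node as the discounted p*-expectation of its children.
Terminal payoffs: V(3,0)=0.0000, V(3,1)=0.0000, V(3,2)=343.1913, V(3,3)=529.7083
Node (2,0) S=156.5840: V=(p*·0.0000+(1−p*)·0.0000)/1.11=0.0000; Δ=(0.0000−0.0000)/(222.3493−144.0573)=0.0000; B=V−Δ·S=0.0000
Node (2,1) S=241.6840: V=(p*·343.1913+(1−p*)·0.0000)/1.11=117.4889; Δ=(343.1913−0.0000)/(343.1913−222.3493)=2.8400; B=V−Δ·S=-568.8937
Node (2,2) S=373.0340: V=(p*·529.7083+(1−p*)·343.1913)/1.11=373.0340; Δ=(529.7083−343.1913)/(529.7083−343.1913)=1.0000; B=V−Δ·S=0.0000
Node (1,0) S=170.2000: V=(p*·117.4889+(1−p*)·0.0000)/1.11=40.2214; Δ=(117.4889−0.0000)/(241.6840−156.5840)=1.3806; B=V−Δ·S=-194.7564
Node (1,1) S=262.7000: V=(p*·373.0340+(1−p*)·117.4889)/1.11=193.3298; Δ=(373.0340−117.4889)/(373.0340−241.6840)=1.9455; B=V−Δ·S=-317.7604
Node (0,0) S=185.0000: V=(p*·193.3298+(1−p*)·40.2214)/1.11=88.6510; Δ=(193.3298−40.2214)/(262.7000−170.2000)=1.6552; B=V−Δ·S=-217.5657
Check: Δ(0,0)·S0 + B(0,0) = 88.6510 = V0.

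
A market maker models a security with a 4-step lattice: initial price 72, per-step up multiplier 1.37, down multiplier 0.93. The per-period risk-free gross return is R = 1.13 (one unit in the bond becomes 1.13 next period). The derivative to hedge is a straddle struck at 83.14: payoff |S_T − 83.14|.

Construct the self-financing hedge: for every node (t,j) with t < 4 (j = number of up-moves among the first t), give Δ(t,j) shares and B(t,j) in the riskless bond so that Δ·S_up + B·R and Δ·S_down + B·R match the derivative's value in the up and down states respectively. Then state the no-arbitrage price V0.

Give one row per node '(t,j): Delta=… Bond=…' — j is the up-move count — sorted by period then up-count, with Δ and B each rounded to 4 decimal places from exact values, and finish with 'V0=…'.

No-arbitrage ⇒ martingale measure with p* = (R−d)/(u−d) = 0.4545.
Payoff layer (t=4): V(4,0)=29.2803, V(4,1)=3.7982, V(4,2)=33.7398, V(4,3)=89.0378, V(4,4)=170.4983
(3,0): S=57.9137. Δ = (V_up−V_dn)/(S_up−S_dn) = (3.7982−29.2803)/(79.3418−53.8597) = -1.0000. V = [p*·3.7982 + (1−p*)·29.2803]/1.13 = 15.6615. B = V − Δ·S = 73.5752.
(3,1): S=85.3137. Δ = (V_up−V_dn)/(S_up−S_dn) = (33.7398−3.7982)/(116.8798−79.3418) = 0.7976. V = [p*·33.7398 + (1−p*)·3.7982]/1.13 = 15.4053. B = V − Δ·S = -52.6437.
(3,2): S=125.6772. Δ = (V_up−V_dn)/(S_up−S_dn) = (89.0378−33.7398)/(172.1778−116.8798) = 1.0000. V = [p*·89.0378 + (1−p*)·33.7398]/1.13 = 52.1020. B = V − Δ·S = -73.5752.
(3,3): S=185.1374. Δ = (V_up−V_dn)/(S_up−S_dn) = (170.4983−89.0378)/(253.6383−172.1778) = 1.0000. V = [p*·170.4983 + (1−p*)·89.0378]/1.13 = 111.5622. B = V − Δ·S = -73.5752.
(2,0): S=62.2728. Δ = (V_up−V_dn)/(S_up−S_dn) = (15.4053−15.6615)/(85.3137−57.9137) = -0.0093. V = [p*·15.4053 + (1−p*)·15.6615]/1.13 = 13.7567. B = V − Δ·S = 14.3389.
(2,1): S=91.7352. Δ = (V_up−V_dn)/(S_up−S_dn) = (52.1020−15.4053)/(125.6772−85.3137) = 0.9092. V = [p*·52.1020 + (1−p*)·15.4053]/1.13 = 28.3944. B = V − Δ·S = -55.0071.
(2,2): S=135.1368. Δ = (V_up−V_dn)/(S_up−S_dn) = (111.5622−52.1020)/(185.1374−125.6772) = 1.0000. V = [p*·111.5622 + (1−p*)·52.1020]/1.13 = 70.0260. B = V − Δ·S = -65.1108.
(1,0): S=66.9600. Δ = (V_up−V_dn)/(S_up−S_dn) = (28.3944−13.7567)/(91.7352−62.2728) = 0.4968. V = [p*·28.3944 + (1−p*)·13.7567]/1.13 = 18.0621. B = V − Δ·S = -15.2053.
(1,1): S=98.6400. Δ = (V_up−V_dn)/(S_up−S_dn) = (70.0260−28.3944)/(135.1368−91.7352) = 0.9592. V = [p*·70.0260 + (1−p*)·28.3944]/1.13 = 41.8742. B = V − Δ·S = -52.7431.
(0,0): S=72.0000. Δ = (V_up−V_dn)/(S_up−S_dn) = (41.8742−18.0621)/(98.6400−66.9600) = 0.7516. V = [p*·41.8742 + (1−p*)·18.0621]/1.13 = 25.5626. B = V − Δ·S = -28.5557.
Each (Δ,B) replicates both successor values, so the strategy is self-financing and V0 is arbitrage-free.

(0,0): Delta=0.7516 Bond=-28.5557
(1,0): Delta=0.4968 Bond=-15.2053
(1,1): Delta=0.9592 Bond=-52.7431
(2,0): Delta=-0.0093 Bond=14.3389
(2,1): Delta=0.9092 Bond=-55.0071
(2,2): Delta=1.0000 Bond=-65.1108
(3,0): Delta=-1.0000 Bond=73.5752
(3,1): Delta=0.7976 Bond=-52.6437
(3,2): Delta=1.0000 Bond=-73.5752
(3,3): Delta=1.0000 Bond=-73.5752
V0=25.5626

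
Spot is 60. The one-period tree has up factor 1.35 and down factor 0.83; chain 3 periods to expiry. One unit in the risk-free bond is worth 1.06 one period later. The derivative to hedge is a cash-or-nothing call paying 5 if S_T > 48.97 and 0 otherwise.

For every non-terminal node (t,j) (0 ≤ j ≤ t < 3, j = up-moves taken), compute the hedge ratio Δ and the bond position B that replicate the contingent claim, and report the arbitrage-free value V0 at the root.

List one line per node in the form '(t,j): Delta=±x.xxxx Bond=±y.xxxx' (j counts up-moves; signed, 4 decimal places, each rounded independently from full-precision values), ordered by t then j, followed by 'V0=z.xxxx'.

Under the risk-neutral measure, an up-move has probability p* = (R−d)/(u−d) = 0.4423 and values discount at R = 1.06.
Payoff layer (t=3): V(3,0)=0.0000, V(3,1)=5.0000, V(3,2)=5.0000, V(3,3)=5.0000
  t=2,j=0: stock 41.3340 → up 55.8009 (V=5.0000), down 34.3072 (V=0.0000). Price 2.0864; hedge Δ=0.2326, bond B=-7.5290.
  t=2,j=1: stock 67.2300 → up 90.7605 (V=5.0000), down 55.8009 (V=5.0000). Price 4.7170; hedge Δ=0.0000, bond B=4.7170.
  t=2,j=2: stock 109.3500 → up 147.6225 (V=5.0000), down 90.7605 (V=5.0000). Price 4.7170; hedge Δ=0.0000, bond B=4.7170.
  t=1,j=0: stock 49.8000 → up 67.2300 (V=4.7170), down 41.3340 (V=2.0864). Price 3.0659; hedge Δ=0.1016, bond B=-1.9929.
  t=1,j=1: stock 81.0000 → up 109.3500 (V=4.7170), down 67.2300 (V=4.7170). Price 4.4500; hedge Δ=0.0000, bond B=4.4500.
  t=0,j=0: stock 60.0000 → up 81.0000 (V=4.4500), down 49.8000 (V=3.0659). Price 3.4699; hedge Δ=0.0444, bond B=0.8083.
Self-financing check: at every node Δ·S+B equals the discounted successor values.

(0,0): Delta=0.0444 Bond=0.8083
(1,0): Delta=0.1016 Bond=-1.9929
(1,1): Delta=0.0000 Bond=4.4500
(2,0): Delta=0.2326 Bond=-7.5290
(2,1): Delta=0.0000 Bond=4.7170
(2,2): Delta=0.0000 Bond=4.7170
V0=3.4699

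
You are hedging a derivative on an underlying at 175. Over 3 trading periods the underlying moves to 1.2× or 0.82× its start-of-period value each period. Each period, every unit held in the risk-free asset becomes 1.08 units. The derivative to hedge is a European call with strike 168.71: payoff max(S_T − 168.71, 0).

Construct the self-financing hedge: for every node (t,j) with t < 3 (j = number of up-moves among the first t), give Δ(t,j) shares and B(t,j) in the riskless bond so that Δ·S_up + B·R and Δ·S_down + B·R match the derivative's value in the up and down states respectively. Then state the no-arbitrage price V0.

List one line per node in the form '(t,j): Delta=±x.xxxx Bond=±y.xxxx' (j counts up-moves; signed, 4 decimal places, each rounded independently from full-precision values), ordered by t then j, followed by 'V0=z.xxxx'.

(0,0): Delta=0.7893 Bond=-90.7749
(1,0): Delta=0.4407 Bond=-48.0126
(1,1): Delta=0.8992 Bond=-121.1250
(2,0): Delta=0.0000 Bond=0.0000
(2,1): Delta=0.5797 Bond=-75.7861
(2,2): Delta=1.0000 Bond=-156.2130
V0=47.3475

Under the risk-neutral measure, an up-move has probability p* = (R−d)/(u−d) = 0.6842 and values discount at R = 1.08.
Payoff layer (t=3): V(3,0)=0.0000, V(3,1)=0.0000, V(3,2)=37.9300, V(3,3)=133.6900
  t=2,j=0: stock 117.6700 → up 141.2040 (V=0.0000), down 96.4894 (V=0.0000). Price 0.0000; hedge Δ=0.0000, bond B=0.0000.
  t=2,j=1: stock 172.2000 → up 206.6400 (V=37.9300), down 141.2040 (V=0.0000). Price 24.0297; hedge Δ=0.5797, bond B=-75.7861.
  t=2,j=2: stock 252.0000 → up 302.4000 (V=133.6900), down 206.6400 (V=37.9300). Price 95.7870; hedge Δ=1.0000, bond B=-156.2130.
  t=1,j=0: stock 143.5000 → up 172.2000 (V=24.0297), down 117.6700 (V=0.0000). Price 15.2235; hedge Δ=0.4407, bond B=-48.0126.
  t=1,j=1: stock 210.0000 → up 252.0000 (V=95.7870), down 172.2000 (V=24.0297). Price 67.7100; hedge Δ=0.8992, bond B=-121.1250.
  t=0,j=0: stock 175.0000 → up 210.0000 (V=67.7100), down 143.5000 (V=15.2235). Price 47.3475; hedge Δ=0.7893, bond B=-90.7749.
The time-0 hedge costs 47.3475, which is the no-arbitrage price.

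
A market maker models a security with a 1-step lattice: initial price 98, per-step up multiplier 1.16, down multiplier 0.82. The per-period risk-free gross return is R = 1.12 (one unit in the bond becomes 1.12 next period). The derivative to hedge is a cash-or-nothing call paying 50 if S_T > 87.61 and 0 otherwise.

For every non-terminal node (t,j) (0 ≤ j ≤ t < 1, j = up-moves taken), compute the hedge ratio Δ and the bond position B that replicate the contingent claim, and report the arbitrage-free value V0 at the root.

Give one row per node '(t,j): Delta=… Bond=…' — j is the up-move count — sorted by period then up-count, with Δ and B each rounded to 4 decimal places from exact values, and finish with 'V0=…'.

Risk-neutral probability p* = (R−d)/(u−d) = (1.12−0.82)/(1.16−0.82) = 0.8824.
Terminal values V(1,·): V(1,0)=0.0000, V(1,1)=50.0000
  t=0,j=0: stock 98.0000 → up 113.6800 (V=50.0000), down 80.3600 (V=0.0000). Price 39.3908; hedge Δ=1.5006, bond B=-107.6681.
Root portfolio cost Δ·98+B reproduces V0=39.3908.

(0,0): Delta=1.5006 Bond=-107.6681
V0=39.3908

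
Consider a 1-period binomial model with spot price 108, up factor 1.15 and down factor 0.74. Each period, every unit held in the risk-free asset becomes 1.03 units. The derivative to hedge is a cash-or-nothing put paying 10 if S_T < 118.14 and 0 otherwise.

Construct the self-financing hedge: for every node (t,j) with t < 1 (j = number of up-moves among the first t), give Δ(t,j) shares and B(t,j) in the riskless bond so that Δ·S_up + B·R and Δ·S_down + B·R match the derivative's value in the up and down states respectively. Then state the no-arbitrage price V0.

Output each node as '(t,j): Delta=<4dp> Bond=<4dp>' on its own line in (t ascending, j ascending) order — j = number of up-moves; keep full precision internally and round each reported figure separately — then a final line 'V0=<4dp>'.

Since d<R<u, set p* = (R−d)/(u−d) = 0.7073; price each node as the discounted p*-expectation of its children.
Terminal payoffs: V(1,0)=10.0000, V(1,1)=0.0000
Node (0,0) S=108.0000: V=(p*·0.0000+(1−p*)·10.0000)/1.03=2.8416; Δ=(0.0000−10.0000)/(124.2000−79.9200)=-0.2258; B=V−Δ·S=27.2318
The time-0 hedge costs 2.8416, which is the no-arbitrage price.

(0,0): Delta=-0.2258 Bond=27.2318
V0=2.8416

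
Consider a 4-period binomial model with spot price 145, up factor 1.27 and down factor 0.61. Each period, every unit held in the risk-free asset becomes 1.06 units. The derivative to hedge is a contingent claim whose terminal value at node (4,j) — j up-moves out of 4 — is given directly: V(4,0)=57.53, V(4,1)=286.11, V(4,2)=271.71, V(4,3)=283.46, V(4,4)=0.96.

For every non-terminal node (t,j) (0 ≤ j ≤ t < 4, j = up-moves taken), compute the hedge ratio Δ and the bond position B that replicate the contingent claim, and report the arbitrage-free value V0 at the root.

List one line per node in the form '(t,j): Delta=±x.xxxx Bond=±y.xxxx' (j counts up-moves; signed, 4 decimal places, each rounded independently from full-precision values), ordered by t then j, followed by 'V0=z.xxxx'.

(0,0): Delta=-0.7014 Bond=273.5944
(1,0): Delta=0.3408 Bond=197.8246
(1,1): Delta=-0.9350 Bond=333.0300
(2,0): Delta=1.6667 Bond=138.1579
(2,1): Delta=0.0436 Bond=243.0777
(2,2): Delta=-1.1544 Bond=404.3144
(3,0): Delta=10.5229 Bond=-145.0314
(3,1): Delta=-0.3184 Bond=282.4708
(3,2): Delta=0.1248 Bond=246.0850
(3,3): Delta=-1.4411 Bond=513.7344
V0=171.8908

Since d<R<u, set p* = (R−d)/(u−d) = 0.6818; price each node as the discounted p*-expectation of its children.
Payoff layer (t=4): V(4,0)=57.5300, V(4,1)=286.1100, V(4,2)=271.7100, V(4,3)=283.4600, V(4,4)=0.9600
  t=3,j=0: stock 32.9122 → up 41.7986 (V=286.1100), down 20.0765 (V=57.5300). Price 201.3019; hedge Δ=10.5229, bond B=-145.0314.
  t=3,j=1: stock 68.5222 → up 87.0232 (V=271.7100), down 41.7986 (V=286.1100). Price 260.6527; hedge Δ=-0.3184, bond B=282.4708.
  t=3,j=2: stock 142.6610 → up 181.1795 (V=283.4600), down 87.0232 (V=271.7100). Price 263.8881; hedge Δ=0.1248, bond B=246.0850.
  t=3,j=3: stock 297.0155 → up 377.2097 (V=0.9600), down 181.1795 (V=283.4600). Price 85.7041; hedge Δ=-1.4411, bond B=513.7344.
  t=2,j=0: stock 53.9545 → up 68.5222 (V=260.6527), down 32.9122 (V=201.3019). Price 228.0833; hedge Δ=1.6667, bond B=138.1579.
  t=2,j=1: stock 112.3315 → up 142.6610 (V=263.8881), down 68.5222 (V=260.6527). Price 247.9798; hedge Δ=0.0436, bond B=243.0777.
  t=2,j=2: stock 233.8705 → up 297.0155 (V=85.7041), down 142.6610 (V=263.8881). Price 134.3387; hedge Δ=-1.1544, bond B=404.3144.
  t=1,j=0: stock 88.4500 → up 112.3315 (V=247.9798), down 53.9545 (V=228.0833). Price 227.9709; hedge Δ=0.3408, bond B=197.8246.
  t=1,j=1: stock 184.1500 → up 233.8705 (V=134.3387), down 112.3315 (V=247.9798). Price 160.8465; hedge Δ=-0.9350, bond B=333.0300.
  t=0,j=0: stock 145.0000 → up 184.1500 (V=160.8465), down 88.4500 (V=227.9709). Price 171.8908; hedge Δ=-0.7014, bond B=273.5944.
Each (Δ,B) replicates both successor values, so the strategy is self-financing and V0 is arbitrage-free.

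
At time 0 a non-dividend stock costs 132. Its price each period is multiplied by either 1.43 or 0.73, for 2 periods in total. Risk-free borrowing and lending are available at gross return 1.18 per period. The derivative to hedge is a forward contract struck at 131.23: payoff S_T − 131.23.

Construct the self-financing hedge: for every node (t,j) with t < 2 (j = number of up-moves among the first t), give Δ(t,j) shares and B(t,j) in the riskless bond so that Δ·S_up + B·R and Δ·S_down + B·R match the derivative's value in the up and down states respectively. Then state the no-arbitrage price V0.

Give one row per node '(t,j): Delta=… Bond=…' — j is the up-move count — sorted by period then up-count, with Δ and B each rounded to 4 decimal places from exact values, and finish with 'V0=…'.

(0,0): Delta=1.0000 Bond=-94.2473
(1,0): Delta=1.0000 Bond=-111.2119
(1,1): Delta=1.0000 Bond=-111.2119
V0=37.7527

Risk-neutral probability p* = (R−d)/(u−d) = (1.18−0.73)/(1.43−0.73) = 0.6429.
At expiry t=2: V(2,0)=-60.8872, V(2,1)=6.5648, V(2,2)=138.6968
(1,0): S=96.3600. Δ = (V_up−V_dn)/(S_up−S_dn) = (6.5648−-60.8872)/(137.7948−70.3428) = 1.0000. V = [p*·6.5648 + (1−p*)·-60.8872]/1.18 = -14.8519. B = V − Δ·S = -111.2119.
(1,1): S=188.7600. Δ = (V_up−V_dn)/(S_up−S_dn) = (138.6968−6.5648)/(269.9268−137.7948) = 1.0000. V = [p*·138.6968 + (1−p*)·6.5648]/1.18 = 77.5481. B = V − Δ·S = -111.2119.
(0,0): S=132.0000. Δ = (V_up−V_dn)/(S_up−S_dn) = (77.5481−-14.8519)/(188.7600−96.3600) = 1.0000. V = [p*·77.5481 + (1−p*)·-14.8519]/1.18 = 37.7527. B = V − Δ·S = -94.2473.
Root portfolio cost Δ·132+B reproduces V0=37.7527.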